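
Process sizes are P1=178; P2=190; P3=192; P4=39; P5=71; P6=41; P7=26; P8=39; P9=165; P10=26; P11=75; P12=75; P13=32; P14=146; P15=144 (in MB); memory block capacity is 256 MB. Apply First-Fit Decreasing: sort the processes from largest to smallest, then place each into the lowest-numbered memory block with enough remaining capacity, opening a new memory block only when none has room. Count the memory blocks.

6

Sorted descending: 192, 190, 178, 165, 146, 144, 75, 75, 71, 41, 39, 39, 32, 26, 26.
memory block 1: place 192 MB, 64 MB left
memory block 2: place 190 MB, 66 MB left
memory block 3: place 178 MB, 78 MB left
memory block 4: place 165 MB, 91 MB left
memory block 5: place 146 MB, 110 MB left
memory block 6: place 144 MB, 112 MB left
memory block 3: place 75 MB, 3 MB left
memory block 4: place 75 MB, 16 MB left
memory block 5: place 71 MB, 39 MB left
memory block 1: place 41 MB, 23 MB left
memory block 2: place 39 MB, 27 MB left
memory block 5: place 39 MB, 0 MB left
memory block 6: place 32 MB, 80 MB left
memory block 2: place 26 MB, 1 MB left
memory block 6: place 26 MB, 54 MB left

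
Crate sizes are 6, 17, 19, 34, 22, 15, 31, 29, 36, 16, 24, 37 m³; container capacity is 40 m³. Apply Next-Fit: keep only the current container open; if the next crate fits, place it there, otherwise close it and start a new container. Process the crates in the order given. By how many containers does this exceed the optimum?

Next-Fit: [6,17] [19] [34] [22,15] [31] [29] [36] [16,24] [37] → 9 containers.
Total size 286 m³; any packing needs at least ⌈286/40⌉ = 8 containers.
An optimal packing achieves that bound: [37] [36] [34,6] [31] [29] [24,16] [22,17] [19,15] → 8 containers.
Excess: 9 − 8 = 1.

1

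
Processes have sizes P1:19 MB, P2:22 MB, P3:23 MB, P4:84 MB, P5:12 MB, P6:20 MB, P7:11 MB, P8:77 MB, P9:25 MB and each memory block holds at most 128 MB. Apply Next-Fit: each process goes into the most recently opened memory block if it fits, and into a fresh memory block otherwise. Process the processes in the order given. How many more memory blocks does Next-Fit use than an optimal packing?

0

Next-Fit: [19,22,23] [84,12,20,11] [77,25] → 3 memory blocks.
Total size 293 MB; any packing needs at least ⌈293/128⌉ = 3 memory blocks.
So 3 is already optimal.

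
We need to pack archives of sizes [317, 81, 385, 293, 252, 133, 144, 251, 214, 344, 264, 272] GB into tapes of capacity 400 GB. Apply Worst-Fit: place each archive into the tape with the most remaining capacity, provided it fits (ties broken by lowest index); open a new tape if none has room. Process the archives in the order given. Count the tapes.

9 tapes

317 GB → tape 1 (remaining 83 GB)
81 GB → tape 1 (remaining 2 GB)
385 GB → tape 2 (remaining 15 GB)
293 GB → tape 3 (remaining 107 GB)
252 GB → tape 4 (remaining 148 GB)
133 GB → tape 4 (remaining 15 GB)
144 GB → tape 5 (remaining 256 GB)
251 GB → tape 5 (remaining 5 GB)
214 GB → tape 6 (remaining 186 GB)
344 GB → tape 7 (remaining 56 GB)
264 GB → tape 8 (remaining 136 GB)
272 GB → tape 9 (remaining 128 GB)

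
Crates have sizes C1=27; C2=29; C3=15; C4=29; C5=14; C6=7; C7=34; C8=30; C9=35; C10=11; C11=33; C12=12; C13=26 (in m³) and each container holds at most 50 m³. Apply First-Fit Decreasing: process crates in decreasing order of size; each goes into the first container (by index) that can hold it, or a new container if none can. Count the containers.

8

Sorted descending: 35, 34, 33, 30, 29, 29, 27, 26, 15, 14, 12, 11, 7.
Put 35 m³ in container 1; 15 m³ remain.
Put 34 m³ in container 2; 16 m³ remain.
Put 33 m³ in container 3; 17 m³ remain.
Put 30 m³ in container 4; 20 m³ remain.
Put 29 m³ in container 5; 21 m³ remain.
Put 29 m³ in container 6; 21 m³ remain.
Put 27 m³ in container 7; 23 m³ remain.
Put 26 m³ in container 8; 24 m³ remain.
Put 15 m³ in container 1; 0 m³ remain.
Put 14 m³ in container 2; 2 m³ remain.
Put 12 m³ in container 3; 5 m³ remain.
Put 11 m³ in container 4; 9 m³ remain.
Put 7 m³ in container 4; 2 m³ remain.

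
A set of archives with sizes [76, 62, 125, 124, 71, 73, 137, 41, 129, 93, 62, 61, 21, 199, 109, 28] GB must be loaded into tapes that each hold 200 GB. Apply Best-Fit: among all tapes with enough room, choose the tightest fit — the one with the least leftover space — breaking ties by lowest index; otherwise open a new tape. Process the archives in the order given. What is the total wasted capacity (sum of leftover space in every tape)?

189

76 GB → tape 1 (remaining 124 GB)
62 GB → tape 1 (remaining 62 GB)
125 GB → tape 2 (remaining 75 GB)
124 GB → tape 3 (remaining 76 GB)
71 GB → tape 2 (remaining 4 GB)
73 GB → tape 3 (remaining 3 GB)
137 GB → tape 4 (remaining 63 GB)
41 GB → tape 1 (remaining 21 GB)
129 GB → tape 5 (remaining 71 GB)
93 GB → tape 6 (remaining 107 GB)
62 GB → tape 4 (remaining 1 GB)
61 GB → tape 5 (remaining 10 GB)
21 GB → tape 1 (remaining 0 GB)
199 GB → tape 7 (remaining 1 GB)
109 GB → tape 8 (remaining 91 GB)
28 GB → tape 8 (remaining 63 GB)
8 tapes × 200 GB = 1600 GB; used 1411 GB; unused 189 GB.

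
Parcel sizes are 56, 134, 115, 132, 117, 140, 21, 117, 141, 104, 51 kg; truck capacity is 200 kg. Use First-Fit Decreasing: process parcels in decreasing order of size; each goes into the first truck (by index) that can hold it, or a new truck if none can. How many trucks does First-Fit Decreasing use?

8

Sorted descending: 141, 140, 134, 132, 117, 117, 115, 104, 56, 51, 21.
141 kg → truck 1 (remaining 59 kg)
140 kg → truck 2 (remaining 60 kg)
134 kg → truck 3 (remaining 66 kg)
132 kg → truck 4 (remaining 68 kg)
117 kg → truck 5 (remaining 83 kg)
117 kg → truck 6 (remaining 83 kg)
115 kg → truck 7 (remaining 85 kg)
104 kg → truck 8 (remaining 96 kg)
56 kg → truck 1 (remaining 3 kg)
51 kg → truck 2 (remaining 9 kg)
21 kg → truck 3 (remaining 45 kg)
Final trucks: [141,56] [140,51] [134,21] [132] [117] [117] [115] [104].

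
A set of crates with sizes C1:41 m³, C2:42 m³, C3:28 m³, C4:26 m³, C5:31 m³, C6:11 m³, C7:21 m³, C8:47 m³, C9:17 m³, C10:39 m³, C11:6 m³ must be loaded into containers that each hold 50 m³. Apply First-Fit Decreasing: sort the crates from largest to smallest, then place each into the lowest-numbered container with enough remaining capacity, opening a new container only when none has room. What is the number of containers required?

7 containers

Sorted descending: 47, 42, 41, 39, 31, 28, 26, 21, 17, 11, 6.
47 m³ → container 1 (remaining 3 m³)
42 m³ → container 2 (remaining 8 m³)
41 m³ → container 3 (remaining 9 m³)
39 m³ → container 4 (remaining 11 m³)
31 m³ → container 5 (remaining 19 m³)
28 m³ → container 6 (remaining 22 m³)
26 m³ → container 7 (remaining 24 m³)
21 m³ → container 6 (remaining 1 m³)
17 m³ → container 5 (remaining 2 m³)
11 m³ → container 4 (remaining 0 m³)
6 m³ → container 2 (remaining 2 m³)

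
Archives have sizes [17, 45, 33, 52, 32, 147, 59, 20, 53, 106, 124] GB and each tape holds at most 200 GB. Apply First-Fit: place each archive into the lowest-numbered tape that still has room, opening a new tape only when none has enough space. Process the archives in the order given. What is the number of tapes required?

4

tape 1: place 17 GB, 183 GB left
tape 1: place 45 GB, 138 GB left
tape 1: place 33 GB, 105 GB left
tape 1: place 52 GB, 53 GB left
tape 1: place 32 GB, 21 GB left
tape 2: place 147 GB, 53 GB left
tape 3: place 59 GB, 141 GB left
tape 1: place 20 GB, 1 GB left
tape 2: place 53 GB, 0 GB left
tape 3: place 106 GB, 35 GB left
tape 4: place 124 GB, 76 GB left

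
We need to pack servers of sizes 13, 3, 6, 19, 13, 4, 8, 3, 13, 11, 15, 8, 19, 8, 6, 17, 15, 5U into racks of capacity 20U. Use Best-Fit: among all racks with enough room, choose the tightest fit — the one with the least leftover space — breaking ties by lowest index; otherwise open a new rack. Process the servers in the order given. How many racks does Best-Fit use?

rack 1: place 13U, 7U left
rack 1: place 3U, 4U left
rack 2: place 6U, 14U left
rack 3: place 19U, 1U left
rack 2: place 13U, 1U left
rack 1: place 4U, 0U left
rack 4: place 8U, 12U left
rack 4: place 3U, 9U left
rack 5: place 13U, 7U left
rack 6: place 11U, 9U left
rack 7: place 15U, 5U left
rack 4: place 8U, 1U left
rack 8: place 19U, 1U left
rack 6: place 8U, 1U left
rack 5: place 6U, 1U left
rack 9: place 17U, 3U left
rack 10: place 15U, 5U left
rack 7: place 5U, 0U left

10 racks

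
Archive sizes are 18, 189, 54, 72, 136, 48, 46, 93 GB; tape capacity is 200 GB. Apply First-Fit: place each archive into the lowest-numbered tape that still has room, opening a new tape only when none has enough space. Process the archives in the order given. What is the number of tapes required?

4

tape 1: place 18 GB, 182 GB left
tape 2: place 189 GB, 11 GB left
tape 1: place 54 GB, 128 GB left
tape 1: place 72 GB, 56 GB left
tape 3: place 136 GB, 64 GB left
tape 1: place 48 GB, 8 GB left
tape 3: place 46 GB, 18 GB left
tape 4: place 93 GB, 107 GB left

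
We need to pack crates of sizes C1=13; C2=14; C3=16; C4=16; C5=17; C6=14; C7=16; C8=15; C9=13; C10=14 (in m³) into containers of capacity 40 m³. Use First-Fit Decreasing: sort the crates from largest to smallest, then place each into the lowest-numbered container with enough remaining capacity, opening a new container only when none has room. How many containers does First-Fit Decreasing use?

5

Sorted descending: 17, 16, 16, 16, 15, 14, 14, 14, 13, 13.
17 m³ → container 1 (remaining 23 m³)
16 m³ → container 1 (remaining 7 m³)
16 m³ → container 2 (remaining 24 m³)
16 m³ → container 2 (remaining 8 m³)
15 m³ → container 3 (remaining 25 m³)
14 m³ → container 3 (remaining 11 m³)
14 m³ → container 4 (remaining 26 m³)
14 m³ → container 4 (remaining 12 m³)
13 m³ → container 5 (remaining 27 m³)
13 m³ → container 5 (remaining 14 m³)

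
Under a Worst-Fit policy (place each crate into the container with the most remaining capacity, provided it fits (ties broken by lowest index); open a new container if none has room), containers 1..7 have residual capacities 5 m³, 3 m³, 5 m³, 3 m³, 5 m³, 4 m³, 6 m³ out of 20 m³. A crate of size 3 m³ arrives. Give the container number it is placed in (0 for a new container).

Containers with room: container 1 (5 m³), container 2 (3 m³), container 3 (5 m³), container 4 (3 m³), container 5 (5 m³), container 6 (4 m³), container 7 (6 m³).
Most room is container 7 with 6 m³ free.

7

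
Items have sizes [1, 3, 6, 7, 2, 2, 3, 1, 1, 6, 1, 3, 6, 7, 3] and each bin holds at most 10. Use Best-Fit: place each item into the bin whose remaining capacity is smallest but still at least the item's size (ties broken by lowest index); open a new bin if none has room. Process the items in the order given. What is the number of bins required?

Put 1 in bin 1; 9 remain.
Put 3 in bin 1; 6 remain.
Put 6 in bin 1; 0 remain.
Put 7 in bin 2; 3 remain.
Put 2 in bin 2; 1 remain.
Put 2 in bin 3; 8 remain.
Put 3 in bin 3; 5 remain.
Put 1 in bin 2; 0 remain.
Put 1 in bin 3; 4 remain.
Put 6 in bin 4; 4 remain.
Put 1 in bin 3; 3 remain.
Put 3 in bin 3; 0 remain.
Put 6 in bin 5; 4 remain.
Put 7 in bin 6; 3 remain.
Put 3 in bin 6; 0 remain.

6 bins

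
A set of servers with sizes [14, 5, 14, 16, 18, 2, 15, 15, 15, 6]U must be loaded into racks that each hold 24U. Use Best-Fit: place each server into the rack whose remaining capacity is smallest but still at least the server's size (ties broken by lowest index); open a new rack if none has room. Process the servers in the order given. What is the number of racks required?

14U → rack 1 (remaining 10U)
5U → rack 1 (remaining 5U)
14U → rack 2 (remaining 10U)
16U → rack 3 (remaining 8U)
18U → rack 4 (remaining 6U)
2U → rack 1 (remaining 3U)
15U → rack 5 (remaining 9U)
15U → rack 6 (remaining 9U)
15U → rack 7 (remaining 9U)
6U → rack 4 (remaining 0U)

7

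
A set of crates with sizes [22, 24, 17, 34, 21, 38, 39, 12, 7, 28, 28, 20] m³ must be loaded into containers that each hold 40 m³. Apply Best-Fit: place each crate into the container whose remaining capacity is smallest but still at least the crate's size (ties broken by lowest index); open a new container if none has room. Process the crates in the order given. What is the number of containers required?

9

Put 22 m³ in container 1; 18 m³ remain.
Put 24 m³ in container 2; 16 m³ remain.
Put 17 m³ in container 1; 1 m³ remain.
Put 34 m³ in container 3; 6 m³ remain.
Put 21 m³ in container 4; 19 m³ remain.
Put 38 m³ in container 5; 2 m³ remain.
Put 39 m³ in container 6; 1 m³ remain.
Put 12 m³ in container 2; 4 m³ remain.
Put 7 m³ in container 4; 12 m³ remain.
Put 28 m³ in container 7; 12 m³ remain.
Put 28 m³ in container 8; 12 m³ remain.
Put 20 m³ in container 9; 20 m³ remain.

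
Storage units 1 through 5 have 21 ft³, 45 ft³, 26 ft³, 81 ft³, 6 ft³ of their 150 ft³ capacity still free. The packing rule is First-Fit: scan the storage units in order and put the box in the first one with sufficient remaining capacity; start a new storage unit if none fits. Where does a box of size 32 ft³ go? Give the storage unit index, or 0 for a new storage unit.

Storage units with room: storage unit 2 (45 ft³), storage unit 4 (81 ft³).
The first with room is storage unit 2.

2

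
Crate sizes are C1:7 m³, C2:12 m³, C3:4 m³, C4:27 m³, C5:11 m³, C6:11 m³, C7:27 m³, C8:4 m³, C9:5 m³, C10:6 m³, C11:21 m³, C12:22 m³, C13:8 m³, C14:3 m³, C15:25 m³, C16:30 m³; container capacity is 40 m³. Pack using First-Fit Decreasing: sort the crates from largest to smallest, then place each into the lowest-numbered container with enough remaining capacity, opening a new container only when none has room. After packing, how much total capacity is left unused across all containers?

Sorted descending: 30, 27, 27, 25, 22, 21, 12, 11, 11, 8, 7, 6, 5, 4, 4, 3.
Put 30 m³ in container 1; 10 m³ remain.
Put 27 m³ in container 2; 13 m³ remain.
Put 27 m³ in container 3; 13 m³ remain.
Put 25 m³ in container 4; 15 m³ remain.
Put 22 m³ in container 5; 18 m³ remain.
Put 21 m³ in container 6; 19 m³ remain.
Put 12 m³ in container 2; 1 m³ remain.
Put 11 m³ in container 3; 2 m³ remain.
Put 11 m³ in container 4; 4 m³ remain.
Put 8 m³ in container 1; 2 m³ remain.
Put 7 m³ in container 5; 11 m³ remain.
Put 6 m³ in container 5; 5 m³ remain.
Put 5 m³ in container 5; 0 m³ remain.
Put 4 m³ in container 4; 0 m³ remain.
Put 4 m³ in container 6; 15 m³ remain.
Put 3 m³ in container 6; 12 m³ remain.
6 containers × 40 m³ = 240 m³; used 223 m³; unused 17 m³.

17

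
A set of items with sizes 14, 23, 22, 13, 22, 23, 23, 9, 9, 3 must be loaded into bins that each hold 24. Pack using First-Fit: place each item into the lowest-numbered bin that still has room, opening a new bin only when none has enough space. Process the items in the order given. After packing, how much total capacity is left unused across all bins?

31

14 → bin 1 (remaining 10)
23 → bin 2 (remaining 1)
22 → bin 3 (remaining 2)
13 → bin 4 (remaining 11)
22 → bin 5 (remaining 2)
23 → bin 6 (remaining 1)
23 → bin 7 (remaining 1)
9 → bin 1 (remaining 1)
9 → bin 4 (remaining 2)
3 → bin 8 (remaining 21)
8 bins × 24 = 192; used 161; unused 31.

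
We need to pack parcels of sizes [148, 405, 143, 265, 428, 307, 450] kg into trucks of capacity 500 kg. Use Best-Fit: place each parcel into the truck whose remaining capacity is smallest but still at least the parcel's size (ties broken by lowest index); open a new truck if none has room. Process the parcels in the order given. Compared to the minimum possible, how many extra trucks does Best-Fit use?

Best-Fit: [148,143] [405] [265] [428] [307] [450] → 6 trucks.
Total size 2146 kg; any packing needs at least ⌈2146/500⌉ = 5 trucks.
An optimal packing achieves that bound: [450] [428] [405] [307,148] [265,143] → 5 trucks.
Excess: 6 − 5 = 1.

1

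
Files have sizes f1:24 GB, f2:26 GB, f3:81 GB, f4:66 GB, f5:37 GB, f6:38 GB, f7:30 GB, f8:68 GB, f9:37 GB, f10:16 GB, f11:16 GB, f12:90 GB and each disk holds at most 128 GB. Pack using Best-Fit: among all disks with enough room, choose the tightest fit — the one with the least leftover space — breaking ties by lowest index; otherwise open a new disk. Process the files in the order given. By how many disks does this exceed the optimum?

0

Best-Fit: [24,26,66] [81,37] [38,30,37,16] [68,16] [90] → 5 disks.
Total size 529 GB; any packing needs at least ⌈529/128⌉ = 5 disks.
So 5 is already optimal.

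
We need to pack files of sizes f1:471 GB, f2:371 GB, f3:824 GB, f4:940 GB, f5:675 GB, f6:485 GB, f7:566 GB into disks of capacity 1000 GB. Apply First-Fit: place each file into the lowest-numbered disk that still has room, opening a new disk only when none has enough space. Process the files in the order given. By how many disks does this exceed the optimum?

First-Fit: [471,371] [824] [940] [675] [485] [566] → 6 disks.
Total size 4332 GB; any packing needs at least ⌈4332/1000⌉ = 5 disks.
An optimal packing achieves that bound: [940] [824] [675] [566,371] [485,471] → 5 disks.
Excess: 6 − 5 = 1.

1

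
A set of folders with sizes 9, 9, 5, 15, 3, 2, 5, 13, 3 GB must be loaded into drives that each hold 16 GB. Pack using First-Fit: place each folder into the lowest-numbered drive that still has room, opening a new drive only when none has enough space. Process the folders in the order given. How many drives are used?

Put 9 GB in drive 1; 7 GB remain.
Put 9 GB in drive 2; 7 GB remain.
Put 5 GB in drive 1; 2 GB remain.
Put 15 GB in drive 3; 1 GB remain.
Put 3 GB in drive 2; 4 GB remain.
Put 2 GB in drive 1; 0 GB remain.
Put 5 GB in drive 4; 11 GB remain.
Put 13 GB in drive 5; 3 GB remain.
Put 3 GB in drive 2; 1 GB remain.

5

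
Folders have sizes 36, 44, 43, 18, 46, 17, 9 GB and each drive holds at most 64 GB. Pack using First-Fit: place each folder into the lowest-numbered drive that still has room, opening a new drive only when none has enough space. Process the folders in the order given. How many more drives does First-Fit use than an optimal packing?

0

First-Fit: [36,18,9] [44,17] [43] [46] → 4 drives.
Total size 213 GB; any packing needs at least ⌈213/64⌉ = 4 drives.
So 4 is already optimal.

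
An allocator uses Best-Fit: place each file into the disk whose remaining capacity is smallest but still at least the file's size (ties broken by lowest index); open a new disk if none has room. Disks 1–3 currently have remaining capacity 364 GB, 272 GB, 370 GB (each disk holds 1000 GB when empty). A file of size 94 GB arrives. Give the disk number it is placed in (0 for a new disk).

Disks with room: disk 1 (364 GB), disk 2 (272 GB), disk 3 (370 GB).
Tightest fit is disk 2 with 272 GB free.

2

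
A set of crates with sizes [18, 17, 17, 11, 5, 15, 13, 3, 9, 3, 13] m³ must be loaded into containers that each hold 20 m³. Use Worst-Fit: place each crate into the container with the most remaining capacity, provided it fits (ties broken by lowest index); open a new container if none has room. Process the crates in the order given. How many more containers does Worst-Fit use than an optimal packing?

1

Worst-Fit: [18] [17] [17] [11,5] [15] [13,3] [9,3] [13] → 8 containers.
Total size 124 m³; any packing needs at least ⌈124/20⌉ = 7 containers.
An optimal packing achieves that bound: [18] [17,3] [17,3] [15,5] [13] [13] [11,9] → 7 containers.
Excess: 8 − 7 = 1.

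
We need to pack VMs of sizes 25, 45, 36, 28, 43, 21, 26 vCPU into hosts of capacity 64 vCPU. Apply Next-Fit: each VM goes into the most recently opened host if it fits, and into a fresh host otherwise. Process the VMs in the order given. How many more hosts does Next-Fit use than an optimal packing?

Next-Fit: [25] [45] [36,28] [43,21] [26] → 5 hosts.
Total size 224 vCPU; any packing needs at least ⌈224/64⌉ = 4 hosts.
An optimal packing achieves that bound: [45] [43,21] [36,28] [26,25] → 4 hosts.
Excess: 5 − 4 = 1.

1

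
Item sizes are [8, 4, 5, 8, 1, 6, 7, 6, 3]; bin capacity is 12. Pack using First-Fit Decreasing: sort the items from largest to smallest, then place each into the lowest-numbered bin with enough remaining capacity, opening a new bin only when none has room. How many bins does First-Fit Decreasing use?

Sorted descending: 8, 8, 7, 6, 6, 5, 4, 3, 1.
Put 8 in bin 1; 4 remain.
Put 8 in bin 2; 4 remain.
Put 7 in bin 3; 5 remain.
Put 6 in bin 4; 6 remain.
Put 6 in bin 4; 0 remain.
Put 5 in bin 3; 0 remain.
Put 4 in bin 1; 0 remain.
Put 3 in bin 2; 1 remain.
Put 1 in bin 2; 0 remain.
Final bins: [8,4] [8,3,1] [7,5] [6,6].

4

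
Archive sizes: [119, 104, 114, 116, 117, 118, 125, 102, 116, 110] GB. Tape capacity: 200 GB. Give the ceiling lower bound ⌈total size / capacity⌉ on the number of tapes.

6 tapes

Total size = 119 + 104 + 114 + 116 + 117 + 118 + 125 + 102 + 116 + 110 = 1141 GB.
⌈1141 / 200⌉ = 6.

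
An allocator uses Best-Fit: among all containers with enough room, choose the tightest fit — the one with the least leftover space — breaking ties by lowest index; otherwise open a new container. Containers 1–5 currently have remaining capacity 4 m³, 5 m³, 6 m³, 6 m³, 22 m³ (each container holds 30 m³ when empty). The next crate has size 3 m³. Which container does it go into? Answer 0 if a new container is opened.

1

Containers with room: container 1 (4 m³), container 2 (5 m³), container 3 (6 m³), container 4 (6 m³), container 5 (22 m³).
Tightest fit is container 1 with 4 m³ free.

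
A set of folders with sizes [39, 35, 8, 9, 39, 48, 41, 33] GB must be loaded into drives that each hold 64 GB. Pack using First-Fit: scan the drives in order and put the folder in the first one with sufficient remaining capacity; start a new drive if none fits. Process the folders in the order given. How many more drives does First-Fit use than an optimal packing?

First-Fit: [39,8,9] [35] [39] [48] [41] [33] → 6 drives.
6 folders exceed 32 GB (half the capacity), and no two of those can share a drive, so at least 6 drives are needed.
So 6 is already optimal.

0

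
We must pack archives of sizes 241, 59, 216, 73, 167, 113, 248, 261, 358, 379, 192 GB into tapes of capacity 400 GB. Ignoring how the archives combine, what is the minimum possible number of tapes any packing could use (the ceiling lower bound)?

Total size = 241 + 59 + 216 + 73 + 167 + 113 + 248 + 261 + 358 + 379 + 192 = 2307 GB.
⌈2307 / 400⌉ = 6.

6 tapes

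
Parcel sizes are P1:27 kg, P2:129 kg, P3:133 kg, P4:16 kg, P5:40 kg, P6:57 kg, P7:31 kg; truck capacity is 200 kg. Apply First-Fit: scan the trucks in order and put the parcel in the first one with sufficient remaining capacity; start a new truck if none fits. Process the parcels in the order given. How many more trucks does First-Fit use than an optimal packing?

First-Fit: [27,129,16] [133,40] [57,31] → 3 trucks.
Total size 433 kg; any packing needs at least ⌈433/200⌉ = 3 trucks.
So 3 is already optimal.

0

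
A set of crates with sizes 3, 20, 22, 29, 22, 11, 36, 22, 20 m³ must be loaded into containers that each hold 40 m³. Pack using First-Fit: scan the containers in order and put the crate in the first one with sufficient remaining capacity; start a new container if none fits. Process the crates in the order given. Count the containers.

7

3 m³ → container 1 (remaining 37 m³)
20 m³ → container 1 (remaining 17 m³)
22 m³ → container 2 (remaining 18 m³)
29 m³ → container 3 (remaining 11 m³)
22 m³ → container 4 (remaining 18 m³)
11 m³ → container 1 (remaining 6 m³)
36 m³ → container 5 (remaining 4 m³)
22 m³ → container 6 (remaining 18 m³)
20 m³ → container 7 (remaining 20 m³)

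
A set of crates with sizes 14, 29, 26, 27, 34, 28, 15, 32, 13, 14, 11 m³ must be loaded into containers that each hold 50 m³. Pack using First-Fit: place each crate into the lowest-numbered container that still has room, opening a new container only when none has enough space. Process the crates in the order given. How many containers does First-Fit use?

6

14 m³ → container 1 (remaining 36 m³)
29 m³ → container 1 (remaining 7 m³)
26 m³ → container 2 (remaining 24 m³)
27 m³ → container 3 (remaining 23 m³)
34 m³ → container 4 (remaining 16 m³)
28 m³ → container 5 (remaining 22 m³)
15 m³ → container 2 (remaining 9 m³)
32 m³ → container 6 (remaining 18 m³)
13 m³ → container 3 (remaining 10 m³)
14 m³ → container 4 (remaining 2 m³)
11 m³ → container 5 (remaining 11 m³)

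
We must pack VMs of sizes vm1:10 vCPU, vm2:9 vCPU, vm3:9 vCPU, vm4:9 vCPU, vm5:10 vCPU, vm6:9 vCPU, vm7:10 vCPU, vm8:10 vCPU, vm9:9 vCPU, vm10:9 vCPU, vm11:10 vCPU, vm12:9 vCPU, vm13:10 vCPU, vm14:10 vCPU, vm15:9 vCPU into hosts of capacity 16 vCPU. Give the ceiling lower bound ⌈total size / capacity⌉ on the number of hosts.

Total size = 10 + 9 + 9 + 9 + 10 + 9 + 10 + 10 + 9 + 9 + 10 + 9 + 10 + 10 + 9 = 142 vCPU.
⌈142 / 16⌉ = 9.

9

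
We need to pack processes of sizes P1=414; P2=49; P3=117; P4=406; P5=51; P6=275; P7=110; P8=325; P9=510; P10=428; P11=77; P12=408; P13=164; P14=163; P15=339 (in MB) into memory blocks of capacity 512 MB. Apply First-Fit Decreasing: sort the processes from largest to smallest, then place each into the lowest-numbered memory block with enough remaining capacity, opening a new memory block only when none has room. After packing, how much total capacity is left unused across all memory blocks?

260

Sorted descending: 510, 428, 414, 408, 406, 339, 325, 275, 164, 163, 117, 110, 77, 51, 49.
memory block 1: place 510 MB, 2 MB left
memory block 2: place 428 MB, 84 MB left
memory block 3: place 414 MB, 98 MB left
memory block 4: place 408 MB, 104 MB left
memory block 5: place 406 MB, 106 MB left
memory block 6: place 339 MB, 173 MB left
memory block 7: place 325 MB, 187 MB left
memory block 8: place 275 MB, 237 MB left
memory block 6: place 164 MB, 9 MB left
memory block 7: place 163 MB, 24 MB left
memory block 8: place 117 MB, 120 MB left
memory block 8: place 110 MB, 10 MB left
memory block 2: place 77 MB, 7 MB left
memory block 3: place 51 MB, 47 MB left
memory block 4: place 49 MB, 55 MB left
8 memory blocks × 512 MB = 4096 MB; used 3836 MB; unused 260 MB.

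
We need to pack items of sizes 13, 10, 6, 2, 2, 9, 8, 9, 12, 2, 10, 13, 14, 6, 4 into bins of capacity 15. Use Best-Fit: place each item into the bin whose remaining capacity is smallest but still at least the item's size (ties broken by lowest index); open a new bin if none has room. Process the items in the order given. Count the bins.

13 → bin 1 (remaining 2)
10 → bin 2 (remaining 5)
6 → bin 3 (remaining 9)
2 → bin 1 (remaining 0)
2 → bin 2 (remaining 3)
9 → bin 3 (remaining 0)
8 → bin 4 (remaining 7)
9 → bin 5 (remaining 6)
12 → bin 6 (remaining 3)
2 → bin 2 (remaining 1)
10 → bin 7 (remaining 5)
13 → bin 8 (remaining 2)
14 → bin 9 (remaining 1)
6 → bin 5 (remaining 0)
4 → bin 7 (remaining 1)

9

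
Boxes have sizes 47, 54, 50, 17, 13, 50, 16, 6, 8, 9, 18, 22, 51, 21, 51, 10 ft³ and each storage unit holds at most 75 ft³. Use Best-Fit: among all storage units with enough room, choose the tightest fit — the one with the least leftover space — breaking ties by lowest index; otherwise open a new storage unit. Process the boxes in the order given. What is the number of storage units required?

47 ft³ → storage unit 1 (remaining 28 ft³)
54 ft³ → storage unit 2 (remaining 21 ft³)
50 ft³ → storage unit 3 (remaining 25 ft³)
17 ft³ → storage unit 2 (remaining 4 ft³)
13 ft³ → storage unit 3 (remaining 12 ft³)
50 ft³ → storage unit 4 (remaining 25 ft³)
16 ft³ → storage unit 4 (remaining 9 ft³)
6 ft³ → storage unit 4 (remaining 3 ft³)
8 ft³ → storage unit 3 (remaining 4 ft³)
9 ft³ → storage unit 1 (remaining 19 ft³)
18 ft³ → storage unit 1 (remaining 1 ft³)
22 ft³ → storage unit 5 (remaining 53 ft³)
51 ft³ → storage unit 5 (remaining 2 ft³)
21 ft³ → storage unit 6 (remaining 54 ft³)
51 ft³ → storage unit 6 (remaining 3 ft³)
10 ft³ → storage unit 7 (remaining 65 ft³)
Final storage units: [47,9,18] [54,17] [50,13,8] [50,16,6] [22,51] [21,51] [10].

7 storage units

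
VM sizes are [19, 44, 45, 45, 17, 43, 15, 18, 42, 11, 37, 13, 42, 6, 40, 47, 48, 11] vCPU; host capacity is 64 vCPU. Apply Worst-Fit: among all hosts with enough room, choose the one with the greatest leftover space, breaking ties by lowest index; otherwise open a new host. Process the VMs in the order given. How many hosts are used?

Put 19 vCPU in host 1; 45 vCPU remain.
Put 44 vCPU in host 1; 1 vCPU remain.
Put 45 vCPU in host 2; 19 vCPU remain.
Put 45 vCPU in host 3; 19 vCPU remain.
Put 17 vCPU in host 2; 2 vCPU remain.
Put 43 vCPU in host 4; 21 vCPU remain.
Put 15 vCPU in host 4; 6 vCPU remain.
Put 18 vCPU in host 3; 1 vCPU remain.
Put 42 vCPU in host 5; 22 vCPU remain.
Put 11 vCPU in host 5; 11 vCPU remain.
Put 37 vCPU in host 6; 27 vCPU remain.
Put 13 vCPU in host 6; 14 vCPU remain.
Put 42 vCPU in host 7; 22 vCPU remain.
Put 6 vCPU in host 7; 16 vCPU remain.
Put 40 vCPU in host 8; 24 vCPU remain.
Put 47 vCPU in host 9; 17 vCPU remain.
Put 48 vCPU in host 10; 16 vCPU remain.
Put 11 vCPU in host 8; 13 vCPU remain.

10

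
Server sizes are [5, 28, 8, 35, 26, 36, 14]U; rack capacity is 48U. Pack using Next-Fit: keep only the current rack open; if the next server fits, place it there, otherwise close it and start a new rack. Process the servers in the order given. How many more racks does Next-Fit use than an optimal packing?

Next-Fit: [5,28,8] [35] [26] [36] [14] → 5 racks.
Total size 152U; any packing needs at least ⌈152/48⌉ = 4 racks.
An optimal packing achieves that bound: [36,8] [35,5] [28,14] [26] → 4 racks.
Excess: 5 − 4 = 1.

1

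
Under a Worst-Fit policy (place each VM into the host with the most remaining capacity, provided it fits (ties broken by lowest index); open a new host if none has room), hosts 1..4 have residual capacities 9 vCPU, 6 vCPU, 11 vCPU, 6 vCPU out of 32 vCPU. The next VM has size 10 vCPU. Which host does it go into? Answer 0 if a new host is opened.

3

Hosts with room: host 3 (11 vCPU).
Most room is host 3 with 11 vCPU free.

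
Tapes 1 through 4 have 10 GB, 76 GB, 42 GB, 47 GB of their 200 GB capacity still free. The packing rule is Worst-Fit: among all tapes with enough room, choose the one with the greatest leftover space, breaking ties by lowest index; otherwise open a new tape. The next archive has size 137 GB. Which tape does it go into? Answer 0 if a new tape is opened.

No tape has ≥ 137 GB free, so a new tape is opened.

0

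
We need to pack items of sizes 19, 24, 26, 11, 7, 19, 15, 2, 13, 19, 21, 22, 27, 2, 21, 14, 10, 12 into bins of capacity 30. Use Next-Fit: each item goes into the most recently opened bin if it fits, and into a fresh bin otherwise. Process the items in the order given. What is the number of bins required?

19 → bin 1 (remaining 11)
24 → bin 2 (remaining 6)
26 → bin 3 (remaining 4)
11 → bin 4 (remaining 19)
7 → bin 4 (remaining 12)
19 → bin 5 (remaining 11)
15 → bin 6 (remaining 15)
2 → bin 6 (remaining 13)
13 → bin 6 (remaining 0)
19 → bin 7 (remaining 11)
21 → bin 8 (remaining 9)
22 → bin 9 (remaining 8)
27 → bin 10 (remaining 3)
2 → bin 10 (remaining 1)
21 → bin 11 (remaining 9)
14 → bin 12 (remaining 16)
10 → bin 12 (remaining 6)
12 → bin 13 (remaining 18)
Final bins: [19] [24] [26] [11,7] [19] [15,2,13] [19] [21] [22] [27,2] [21] [14,10] [12].

13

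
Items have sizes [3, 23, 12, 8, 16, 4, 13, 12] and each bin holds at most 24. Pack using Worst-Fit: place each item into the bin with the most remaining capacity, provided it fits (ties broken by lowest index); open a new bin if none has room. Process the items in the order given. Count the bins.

Put 3 in bin 1; 21 remain.
Put 23 in bin 2; 1 remain.
Put 12 in bin 1; 9 remain.
Put 8 in bin 1; 1 remain.
Put 16 in bin 3; 8 remain.
Put 4 in bin 3; 4 remain.
Put 13 in bin 4; 11 remain.
Put 12 in bin 5; 12 remain.

5 bins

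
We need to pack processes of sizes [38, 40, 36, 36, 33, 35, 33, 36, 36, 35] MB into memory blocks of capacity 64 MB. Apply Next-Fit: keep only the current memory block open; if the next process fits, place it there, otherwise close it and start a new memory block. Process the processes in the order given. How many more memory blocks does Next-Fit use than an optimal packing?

Next-Fit: [38] [40] [36] [36] [33] [35] [33] [36] [36] [35] → 10 memory blocks.
10 processes exceed 32 MB (half the capacity), and no two of those can share a memory block, so at least 10 memory blocks are needed.
So 10 is already optimal.

0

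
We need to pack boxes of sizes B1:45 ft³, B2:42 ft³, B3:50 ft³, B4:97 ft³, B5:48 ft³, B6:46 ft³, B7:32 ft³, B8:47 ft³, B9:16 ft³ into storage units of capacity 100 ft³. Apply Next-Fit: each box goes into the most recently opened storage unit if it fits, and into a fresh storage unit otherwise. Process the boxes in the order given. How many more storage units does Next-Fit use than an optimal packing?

Next-Fit: [45,42] [50] [97] [48,46] [32,47,16] → 5 storage units.
Total size 423 ft³; any packing needs at least ⌈423/100⌉ = 5 storage units.
So 5 is already optimal.

0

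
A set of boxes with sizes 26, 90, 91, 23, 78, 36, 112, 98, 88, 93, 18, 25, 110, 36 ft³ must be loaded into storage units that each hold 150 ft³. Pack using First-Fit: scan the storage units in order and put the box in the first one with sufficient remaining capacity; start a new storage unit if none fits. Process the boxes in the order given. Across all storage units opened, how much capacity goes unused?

Put 26 ft³ in storage unit 1; 124 ft³ remain.
Put 90 ft³ in storage unit 1; 34 ft³ remain.
Put 91 ft³ in storage unit 2; 59 ft³ remain.
Put 23 ft³ in storage unit 1; 11 ft³ remain.
Put 78 ft³ in storage unit 3; 72 ft³ remain.
Put 36 ft³ in storage unit 2; 23 ft³ remain.
Put 112 ft³ in storage unit 4; 38 ft³ remain.
Put 98 ft³ in storage unit 5; 52 ft³ remain.
Put 88 ft³ in storage unit 6; 62 ft³ remain.
Put 93 ft³ in storage unit 7; 57 ft³ remain.
Put 18 ft³ in storage unit 2; 5 ft³ remain.
Put 25 ft³ in storage unit 3; 47 ft³ remain.
Put 110 ft³ in storage unit 8; 40 ft³ remain.
Put 36 ft³ in storage unit 3; 11 ft³ remain.
8 storage units × 150 ft³ = 1200 ft³; used 924 ft³; unused 276 ft³.

276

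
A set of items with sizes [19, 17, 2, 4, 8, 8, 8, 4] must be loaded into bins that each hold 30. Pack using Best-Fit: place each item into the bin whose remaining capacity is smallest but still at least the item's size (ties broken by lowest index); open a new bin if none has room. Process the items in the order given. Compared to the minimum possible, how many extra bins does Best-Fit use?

Best-Fit: [19,2,4,4] [17,8] [8,8] → 3 bins.
Total size 70; any packing needs at least ⌈70/30⌉ = 3 bins.
So 3 is already optimal.

0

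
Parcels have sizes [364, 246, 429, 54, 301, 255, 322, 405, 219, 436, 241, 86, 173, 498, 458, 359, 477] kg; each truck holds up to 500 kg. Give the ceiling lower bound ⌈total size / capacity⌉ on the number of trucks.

Total size = 364 + 246 + 429 + 54 + 301 + 255 + 322 + 405 + 219 + 436 + 241 + 86 + 173 + 498 + 458 + 359 + 477 = 5323 kg.
⌈5323 / 500⌉ = 11.

11 trucks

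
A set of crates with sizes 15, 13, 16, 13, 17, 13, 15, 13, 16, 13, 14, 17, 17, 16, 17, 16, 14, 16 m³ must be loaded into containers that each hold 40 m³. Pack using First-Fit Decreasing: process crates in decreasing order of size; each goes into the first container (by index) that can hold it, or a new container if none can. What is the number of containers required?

Sorted descending: 17, 17, 17, 17, 16, 16, 16, 16, 16, 15, 15, 14, 14, 13, 13, 13, 13, 13.
17 m³ → container 1 (remaining 23 m³)
17 m³ → container 1 (remaining 6 m³)
17 m³ → container 2 (remaining 23 m³)
17 m³ → container 2 (remaining 6 m³)
16 m³ → container 3 (remaining 24 m³)
16 m³ → container 3 (remaining 8 m³)
16 m³ → container 4 (remaining 24 m³)
16 m³ → container 4 (remaining 8 m³)
16 m³ → container 5 (remaining 24 m³)
15 m³ → container 5 (remaining 9 m³)
15 m³ → container 6 (remaining 25 m³)
14 m³ → container 6 (remaining 11 m³)
14 m³ → container 7 (remaining 26 m³)
13 m³ → container 7 (remaining 13 m³)
13 m³ → container 7 (remaining 0 m³)
13 m³ → container 8 (remaining 27 m³)
13 m³ → container 8 (remaining 14 m³)
13 m³ → container 8 (remaining 1 m³)

8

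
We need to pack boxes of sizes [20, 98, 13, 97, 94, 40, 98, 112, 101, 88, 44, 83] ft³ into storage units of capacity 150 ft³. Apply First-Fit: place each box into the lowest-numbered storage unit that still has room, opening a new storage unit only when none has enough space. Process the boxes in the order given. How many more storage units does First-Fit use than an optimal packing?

First-Fit: [20,98,13] [97,40] [94,44] [98] [112] [101] [88] [83] → 8 storage units.
8 boxes exceed 75 ft³ (half the capacity), and no two of those can share a storage unit, so at least 8 storage units are needed.
So 8 is already optimal.

0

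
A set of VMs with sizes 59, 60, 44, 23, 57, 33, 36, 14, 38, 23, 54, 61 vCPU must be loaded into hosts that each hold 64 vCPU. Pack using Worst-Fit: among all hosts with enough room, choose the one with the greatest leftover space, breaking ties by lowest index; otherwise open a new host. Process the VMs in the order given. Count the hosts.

Put 59 vCPU in host 1; 5 vCPU remain.
Put 60 vCPU in host 2; 4 vCPU remain.
Put 44 vCPU in host 3; 20 vCPU remain.
Put 23 vCPU in host 4; 41 vCPU remain.
Put 57 vCPU in host 5; 7 vCPU remain.
Put 33 vCPU in host 4; 8 vCPU remain.
Put 36 vCPU in host 6; 28 vCPU remain.
Put 14 vCPU in host 6; 14 vCPU remain.
Put 38 vCPU in host 7; 26 vCPU remain.
Put 23 vCPU in host 7; 3 vCPU remain.
Put 54 vCPU in host 8; 10 vCPU remain.
Put 61 vCPU in host 9; 3 vCPU remain.

9 hosts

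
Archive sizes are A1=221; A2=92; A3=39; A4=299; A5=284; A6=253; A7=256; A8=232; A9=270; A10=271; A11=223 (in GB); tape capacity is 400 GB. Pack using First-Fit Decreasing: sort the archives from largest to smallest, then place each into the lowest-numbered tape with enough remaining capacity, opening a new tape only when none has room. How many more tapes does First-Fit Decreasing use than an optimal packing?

First-Fit Decreasing: [299,92] [284,39] [271] [270] [256] [253] [232] [223] [221] → 9 tapes.
9 archives exceed 200 GB (half the capacity), and no two of those can share a tape, so at least 9 tapes are needed.
So 9 is already optimal.

0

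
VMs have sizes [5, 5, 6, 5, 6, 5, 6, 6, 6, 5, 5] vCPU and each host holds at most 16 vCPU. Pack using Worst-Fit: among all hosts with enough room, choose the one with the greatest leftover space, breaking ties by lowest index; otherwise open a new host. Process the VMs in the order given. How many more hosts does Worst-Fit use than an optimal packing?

Worst-Fit: [5,5,6] [5,6,5] [6,6] [6,5,5] → 4 hosts.
Total size 60 vCPU; any packing needs at least ⌈60/16⌉ = 4 hosts.
So 4 is already optimal.

0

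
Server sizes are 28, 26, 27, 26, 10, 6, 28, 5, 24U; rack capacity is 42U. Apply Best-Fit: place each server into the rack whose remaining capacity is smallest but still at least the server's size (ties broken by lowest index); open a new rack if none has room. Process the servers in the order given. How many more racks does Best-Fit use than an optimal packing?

Best-Fit: [28,10] [26] [27,6,5] [26] [28] [24] → 6 racks.
6 servers exceed 21U (half the capacity), and no two of those can share a rack, so at least 6 racks are needed.
So 6 is already optimal.

0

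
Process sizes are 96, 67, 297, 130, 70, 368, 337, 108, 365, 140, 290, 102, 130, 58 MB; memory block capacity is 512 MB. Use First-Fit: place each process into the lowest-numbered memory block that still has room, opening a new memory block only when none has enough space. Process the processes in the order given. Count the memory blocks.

6

memory block 1: place 96 MB, 416 MB left
memory block 1: place 67 MB, 349 MB left
memory block 1: place 297 MB, 52 MB left
memory block 2: place 130 MB, 382 MB left
memory block 2: place 70 MB, 312 MB left
memory block 3: place 368 MB, 144 MB left
memory block 4: place 337 MB, 175 MB left
memory block 2: place 108 MB, 204 MB left
memory block 5: place 365 MB, 147 MB left
memory block 2: place 140 MB, 64 MB left
memory block 6: place 290 MB, 222 MB left
memory block 3: place 102 MB, 42 MB left
memory block 4: place 130 MB, 45 MB left
memory block 2: place 58 MB, 6 MB left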